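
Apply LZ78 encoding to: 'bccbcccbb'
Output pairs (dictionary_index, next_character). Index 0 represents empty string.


LZ78 encoding steps:
Dictionary: {0: ''}
Step 1: w='' (idx 0), next='b' -> output (0, 'b'), add 'b' as idx 1
Step 2: w='' (idx 0), next='c' -> output (0, 'c'), add 'c' as idx 2
Step 3: w='c' (idx 2), next='b' -> output (2, 'b'), add 'cb' as idx 3
Step 4: w='c' (idx 2), next='c' -> output (2, 'c'), add 'cc' as idx 4
Step 5: w='cb' (idx 3), next='b' -> output (3, 'b'), add 'cbb' as idx 5


Encoded: [(0, 'b'), (0, 'c'), (2, 'b'), (2, 'c'), (3, 'b')]


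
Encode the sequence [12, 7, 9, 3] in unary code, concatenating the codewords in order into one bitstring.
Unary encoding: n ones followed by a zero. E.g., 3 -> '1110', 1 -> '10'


Encode each number as n ones followed by a terminating 0:
  12 -> 1111111111110 (13 bits)
  7 -> 11111110 (8 bits)
  9 -> 1111111110 (10 bits)
  3 -> 1110 (4 bits)
Total length = 13 + 8 + 10 + 4 = 35 bits.

Unary([12, 7, 9, 3]) = 11111111111101111111011111111101110 (35 bits)


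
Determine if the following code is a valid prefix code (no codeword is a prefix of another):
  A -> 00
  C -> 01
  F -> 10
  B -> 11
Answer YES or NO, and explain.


Checking each pair (does one codeword prefix another?):
  A='00' vs C='01': no prefix
  A='00' vs F='10': no prefix
  A='00' vs B='11': no prefix
  C='01' vs A='00': no prefix
  C='01' vs F='10': no prefix
  C='01' vs B='11': no prefix
  F='10' vs A='00': no prefix
  F='10' vs C='01': no prefix
  F='10' vs B='11': no prefix
  B='11' vs A='00': no prefix
  B='11' vs C='01': no prefix
  B='11' vs F='10': no prefix
No violation found over all pairs.

YES -- this is a valid prefix code. No codeword is a prefix of any other codeword.


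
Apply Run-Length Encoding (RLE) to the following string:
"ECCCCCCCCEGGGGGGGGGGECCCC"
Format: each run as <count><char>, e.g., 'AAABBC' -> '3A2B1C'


Scanning runs left to right:
  i=0: run of 'E' x 1 -> '1E'
  i=1: run of 'C' x 8 -> '8C'
  i=9: run of 'E' x 1 -> '1E'
  i=10: run of 'G' x 10 -> '10G'
  i=20: run of 'E' x 1 -> '1E'
  i=21: run of 'C' x 4 -> '4C'

RLE = 1E8C1E10G1E4C


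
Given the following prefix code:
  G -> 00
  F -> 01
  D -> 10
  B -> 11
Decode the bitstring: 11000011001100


Decoding step by step:
Bits 11 -> B
Bits 00 -> G
Bits 00 -> G
Bits 11 -> B
Bits 00 -> G
Bits 11 -> B
Bits 00 -> G


Decoded message: BGGBGBG


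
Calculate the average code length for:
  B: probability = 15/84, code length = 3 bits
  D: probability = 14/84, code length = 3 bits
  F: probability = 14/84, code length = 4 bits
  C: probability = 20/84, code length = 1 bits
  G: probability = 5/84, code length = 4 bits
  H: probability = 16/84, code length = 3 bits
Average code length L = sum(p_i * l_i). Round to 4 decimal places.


Weighted contributions p_i * l_i:
  B: (15/84) * 3 = 45/84
  D: (14/84) * 3 = 42/84
  F: (14/84) * 4 = 56/84
  C: (20/84) * 1 = 20/84
  G: (5/84) * 4 = 20/84
  H: (16/84) * 3 = 48/84
Sum = (45 + 42 + 56 + 20 + 20 + 48)/84 = 231/84

L = 231/84 = 2.7500 bits/symbol


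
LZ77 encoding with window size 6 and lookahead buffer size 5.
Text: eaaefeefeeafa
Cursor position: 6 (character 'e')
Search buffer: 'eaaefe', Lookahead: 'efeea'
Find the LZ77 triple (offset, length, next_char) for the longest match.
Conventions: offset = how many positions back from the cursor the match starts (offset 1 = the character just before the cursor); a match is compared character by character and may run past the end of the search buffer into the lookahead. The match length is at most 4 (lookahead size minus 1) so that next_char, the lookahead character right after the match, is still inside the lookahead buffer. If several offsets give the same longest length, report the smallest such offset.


Try each offset into the search buffer:
  offset=1 (pos 5, char 'e'): match length 1
  offset=2 (pos 4, char 'f'): match length 0
  offset=3 (pos 3, char 'e'): match length 4
  offset=4 (pos 2, char 'a'): match length 0
  offset=5 (pos 1, char 'a'): match length 0
  offset=6 (pos 0, char 'e'): match length 1
Longest match has length 4 at offset 3.
next_char = character at position 6 + 4 = 10 -> 'a'

Best match: offset=3, length=4 (matching 'efee' starting at position 3)
LZ77 triple: (3, 4, 'a')


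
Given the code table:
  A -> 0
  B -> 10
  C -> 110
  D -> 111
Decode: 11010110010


Decoding:
110 -> C
10 -> B
110 -> C
0 -> A
10 -> B


Result: CBCAB


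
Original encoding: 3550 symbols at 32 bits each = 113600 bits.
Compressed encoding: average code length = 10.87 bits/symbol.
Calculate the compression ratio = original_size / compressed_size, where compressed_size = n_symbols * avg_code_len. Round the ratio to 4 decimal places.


original_size = n_symbols * orig_bits = 3550 * 32 = 113600 bits
compressed_size = n_symbols * avg_code_len = 3550 * 10.87 = 38588.5 bits
ratio = original_size / compressed_size = 113600 / 38588.5 = 2.9439

Compression ratio = 2.9439


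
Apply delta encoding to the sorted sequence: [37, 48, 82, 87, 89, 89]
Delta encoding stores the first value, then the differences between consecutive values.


First value: 37
Deltas:
  48 - 37 = 11
  82 - 48 = 34
  87 - 82 = 5
  89 - 87 = 2
  89 - 89 = 0


Delta encoded: [37, 11, 34, 5, 2, 0]


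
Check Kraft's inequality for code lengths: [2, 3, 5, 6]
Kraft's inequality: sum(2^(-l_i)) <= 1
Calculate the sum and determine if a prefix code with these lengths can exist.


Sum = 2^(-2) + 2^(-3) + 2^(-5) + 2^(-6)
    = 0.25 + 0.125 + 0.03125 + 0.015625
    = 27/64 = 0.421875
Since 0.421875 <= 1, Kraft's inequality IS satisfied.
A prefix code with these lengths CAN exist.

Kraft sum = 0.421875. Satisfied.


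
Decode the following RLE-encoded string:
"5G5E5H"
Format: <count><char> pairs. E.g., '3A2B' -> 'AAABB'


Expanding each <count><char> pair:
  5G -> 'GGGGG'
  5E -> 'EEEEE'
  5H -> 'HHHHH'

Decoded = GGGGGEEEEEHHHHH


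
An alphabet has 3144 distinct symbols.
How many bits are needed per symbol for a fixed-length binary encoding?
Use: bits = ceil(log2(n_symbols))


log2(3144) = 11.6184
Bracket: 2^11 = 2048 < 3144 <= 2^12 = 4096
So ceil(log2(3144)) = 12

bits = ceil(log2(3144)) = ceil(11.6184) = 12 bits


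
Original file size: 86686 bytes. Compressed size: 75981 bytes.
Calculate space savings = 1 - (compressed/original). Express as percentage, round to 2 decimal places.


ratio = compressed/original = 75981/86686 = 0.876508
savings = 1 - ratio = 1 - 0.876508 = 0.123492
as a percentage: 0.123492 * 100 = 12.35%

Space savings = 1 - 75981/86686 = 12.35%


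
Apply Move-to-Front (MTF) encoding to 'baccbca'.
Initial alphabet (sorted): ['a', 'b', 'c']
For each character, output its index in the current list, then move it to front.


MTF encoding:
'b': index 1 in ['a', 'b', 'c'] -> ['b', 'a', 'c']
'a': index 1 in ['b', 'a', 'c'] -> ['a', 'b', 'c']
'c': index 2 in ['a', 'b', 'c'] -> ['c', 'a', 'b']
'c': index 0 in ['c', 'a', 'b'] -> ['c', 'a', 'b']
'b': index 2 in ['c', 'a', 'b'] -> ['b', 'c', 'a']
'c': index 1 in ['b', 'c', 'a'] -> ['c', 'b', 'a']
'a': index 2 in ['c', 'b', 'a'] -> ['a', 'c', 'b']


Output: [1, 1, 2, 0, 2, 1, 2]


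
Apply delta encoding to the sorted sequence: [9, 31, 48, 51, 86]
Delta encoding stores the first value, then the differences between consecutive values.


First value: 9
Deltas:
  31 - 9 = 22
  48 - 31 = 17
  51 - 48 = 3
  86 - 51 = 35


Delta encoded: [9, 22, 17, 3, 35]


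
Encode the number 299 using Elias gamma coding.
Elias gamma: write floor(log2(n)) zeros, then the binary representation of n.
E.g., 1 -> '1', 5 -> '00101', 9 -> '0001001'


num_bits = floor(log2(299)) + 1 = 9
leading_zeros = num_bits - 1 = 8
binary(299) = 100101011

Elias gamma(299) = '00000000' + '100101011' = 00000000100101011 (17 bits)


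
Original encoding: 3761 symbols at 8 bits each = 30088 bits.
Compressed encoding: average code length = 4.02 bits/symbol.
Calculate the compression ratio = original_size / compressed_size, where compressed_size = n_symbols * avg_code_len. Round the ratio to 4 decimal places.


original_size = n_symbols * orig_bits = 3761 * 8 = 30088 bits
compressed_size = n_symbols * avg_code_len = 3761 * 4.02 = 15119.22 bits
ratio = original_size / compressed_size = 30088 / 15119.22 = 1.99

Compression ratio = 1.99


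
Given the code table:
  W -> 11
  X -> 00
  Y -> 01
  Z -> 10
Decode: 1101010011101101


Decoding:
11 -> W
01 -> Y
01 -> Y
00 -> X
11 -> W
10 -> Z
11 -> W
01 -> Y


Result: WYYXWZWY


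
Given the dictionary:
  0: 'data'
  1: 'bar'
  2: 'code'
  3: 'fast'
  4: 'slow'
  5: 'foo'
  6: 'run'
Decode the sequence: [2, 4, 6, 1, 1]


Look up each index in the dictionary:
  2 -> 'code'
  4 -> 'slow'
  6 -> 'run'
  1 -> 'bar'
  1 -> 'bar'

Decoded: "code slow run bar bar"


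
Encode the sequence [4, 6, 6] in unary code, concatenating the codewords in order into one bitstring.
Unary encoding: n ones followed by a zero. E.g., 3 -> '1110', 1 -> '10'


Encode each number as n ones followed by a terminating 0:
  4 -> 11110 (5 bits)
  6 -> 1111110 (7 bits)
  6 -> 1111110 (7 bits)
Total length = 5 + 7 + 7 = 19 bits.

Unary([4, 6, 6]) = 1111011111101111110 (19 bits)


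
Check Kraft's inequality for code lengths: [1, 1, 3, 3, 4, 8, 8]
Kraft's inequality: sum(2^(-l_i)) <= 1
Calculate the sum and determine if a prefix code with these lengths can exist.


Sum = 2^(-1) + 2^(-1) + 2^(-3) + 2^(-3) + 2^(-4) + 2^(-8) + 2^(-8)
    = 0.5 + 0.5 + 0.125 + 0.125 + 0.0625 + 0.00390625 + 0.00390625
    = 338/256 = 1.3203125
Since 1.3203125 > 1, Kraft's inequality is NOT satisfied.
A prefix code with these lengths CANNOT exist.

Kraft sum = 1.3203125. Not satisfied.


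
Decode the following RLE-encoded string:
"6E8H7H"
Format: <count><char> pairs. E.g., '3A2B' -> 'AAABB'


Expanding each <count><char> pair:
  6E -> 'EEEEEE'
  8H -> 'HHHHHHHH'
  7H -> 'HHHHHHH'

Decoded = EEEEEEHHHHHHHHHHHHHHH


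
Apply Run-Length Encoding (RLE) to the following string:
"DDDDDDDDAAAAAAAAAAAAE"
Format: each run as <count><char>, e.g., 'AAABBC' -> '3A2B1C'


Scanning runs left to right:
  i=0: run of 'D' x 8 -> '8D'
  i=8: run of 'A' x 12 -> '12A'
  i=20: run of 'E' x 1 -> '1E'

RLE = 8D12A1E


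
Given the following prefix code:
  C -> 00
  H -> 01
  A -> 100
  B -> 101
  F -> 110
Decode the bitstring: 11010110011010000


Decoding step by step:
Bits 110 -> F
Bits 101 -> B
Bits 100 -> A
Bits 110 -> F
Bits 100 -> A
Bits 00 -> C


Decoded message: FBAFAC


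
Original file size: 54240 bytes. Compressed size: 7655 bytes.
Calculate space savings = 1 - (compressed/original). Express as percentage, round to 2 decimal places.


ratio = compressed/original = 7655/54240 = 0.141132
savings = 1 - ratio = 1 - 0.141132 = 0.858868
as a percentage: 0.858868 * 100 = 85.89%

Space savings = 1 - 7655/54240 = 85.89%


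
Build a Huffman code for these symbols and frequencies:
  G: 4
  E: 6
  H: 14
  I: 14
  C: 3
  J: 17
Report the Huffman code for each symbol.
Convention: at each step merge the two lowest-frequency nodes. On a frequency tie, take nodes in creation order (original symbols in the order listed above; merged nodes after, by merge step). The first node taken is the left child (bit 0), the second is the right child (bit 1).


Huffman tree construction:
Step 1: Merge C(3) + G(4) = 7
Step 2: Merge E(6) + (C+G)(7) = 13
Step 3: Merge (E+(C+G))(13) + H(14) = 27
Step 4: Merge I(14) + J(17) = 31
Step 5: Merge ((E+(C+G))+H)(27) + (I+J)(31) = 58
Read each symbol's code off the tree from the root (left child = 0, right child = 1).

Codes:
  G: 0011 (length 4)
  E: 000 (length 3)
  H: 01 (length 2)
  I: 10 (length 2)
  C: 0010 (length 4)
  J: 11 (length 2)
Average code length: 136/58 = 2.3448 bits/symbol


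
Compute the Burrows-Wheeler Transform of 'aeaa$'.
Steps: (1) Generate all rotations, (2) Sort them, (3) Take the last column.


Rotations (sorted):
  0: $aeaa -> last char: a
  1: a$aea -> last char: a
  2: aa$ae -> last char: e
  3: aeaa$ -> last char: $
  4: eaa$a -> last char: a


BWT = aae$a


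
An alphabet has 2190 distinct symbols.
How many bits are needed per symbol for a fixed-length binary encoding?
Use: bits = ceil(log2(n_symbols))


log2(2190) = 11.0967
Bracket: 2^11 = 2048 < 2190 <= 2^12 = 4096
So ceil(log2(2190)) = 12

bits = ceil(log2(2190)) = ceil(11.0967) = 12 bits


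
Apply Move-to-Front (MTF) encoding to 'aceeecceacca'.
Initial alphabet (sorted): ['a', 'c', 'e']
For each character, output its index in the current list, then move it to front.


MTF encoding:
'a': index 0 in ['a', 'c', 'e'] -> ['a', 'c', 'e']
'c': index 1 in ['a', 'c', 'e'] -> ['c', 'a', 'e']
'e': index 2 in ['c', 'a', 'e'] -> ['e', 'c', 'a']
'e': index 0 in ['e', 'c', 'a'] -> ['e', 'c', 'a']
'e': index 0 in ['e', 'c', 'a'] -> ['e', 'c', 'a']
'c': index 1 in ['e', 'c', 'a'] -> ['c', 'e', 'a']
'c': index 0 in ['c', 'e', 'a'] -> ['c', 'e', 'a']
'e': index 1 in ['c', 'e', 'a'] -> ['e', 'c', 'a']
'a': index 2 in ['e', 'c', 'a'] -> ['a', 'e', 'c']
'c': index 2 in ['a', 'e', 'c'] -> ['c', 'a', 'e']
'c': index 0 in ['c', 'a', 'e'] -> ['c', 'a', 'e']
'a': index 1 in ['c', 'a', 'e'] -> ['a', 'c', 'e']


Output: [0, 1, 2, 0, 0, 1, 0, 1, 2, 2, 0, 1]


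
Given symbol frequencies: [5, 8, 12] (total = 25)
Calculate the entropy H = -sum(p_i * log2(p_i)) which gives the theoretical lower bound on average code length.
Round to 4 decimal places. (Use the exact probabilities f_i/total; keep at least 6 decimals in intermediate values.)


Per-symbol terms -p_i * log2(p_i) with p_i = f_i/25:
  p = 5/25 = 0.200000: log2(p) = -2.321928, -p*log2(p) = 0.464386
  p = 8/25 = 0.320000: log2(p) = -1.643856, -p*log2(p) = 0.526034
  p = 12/25 = 0.480000: log2(p) = -1.058894, -p*log2(p) = 0.508269
H = 0.464386 + 0.526034 + 0.508269 = 1.498689

H = 1.4987 bits/symbol


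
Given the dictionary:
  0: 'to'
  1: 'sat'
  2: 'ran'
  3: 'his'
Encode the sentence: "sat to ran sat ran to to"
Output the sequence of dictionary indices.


Look up each word in the dictionary:
  'sat' -> 1
  'to' -> 0
  'ran' -> 2
  'sat' -> 1
  'ran' -> 2
  'to' -> 0
  'to' -> 0

Encoded: [1, 0, 2, 1, 2, 0, 0]


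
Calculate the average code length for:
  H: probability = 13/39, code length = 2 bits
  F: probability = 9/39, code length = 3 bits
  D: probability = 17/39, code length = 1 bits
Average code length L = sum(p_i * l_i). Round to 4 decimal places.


Weighted contributions p_i * l_i:
  H: (13/39) * 2 = 26/39
  F: (9/39) * 3 = 27/39
  D: (17/39) * 1 = 17/39
Sum = (26 + 27 + 17)/39 = 70/39

L = 70/39 = 1.7949 bits/symbol


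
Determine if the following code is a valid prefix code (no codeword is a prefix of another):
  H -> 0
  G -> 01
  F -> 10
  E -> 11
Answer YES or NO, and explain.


Checking each pair (does one codeword prefix another?):
  H='0' vs G='01': prefix -- VIOLATION

NO -- this is NOT a valid prefix code. H (0) is a prefix of G (01).


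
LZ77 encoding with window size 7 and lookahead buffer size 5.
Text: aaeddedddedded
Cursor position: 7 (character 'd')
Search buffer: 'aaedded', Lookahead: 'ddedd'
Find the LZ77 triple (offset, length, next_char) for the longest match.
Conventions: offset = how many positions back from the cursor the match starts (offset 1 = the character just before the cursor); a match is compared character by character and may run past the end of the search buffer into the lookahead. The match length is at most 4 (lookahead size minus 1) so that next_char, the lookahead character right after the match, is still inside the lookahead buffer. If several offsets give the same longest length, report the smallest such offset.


Try each offset into the search buffer:
  offset=1 (pos 6, char 'd'): match length 2
  offset=2 (pos 5, char 'e'): match length 0
  offset=3 (pos 4, char 'd'): match length 1
  offset=4 (pos 3, char 'd'): match length 4
  offset=5 (pos 2, char 'e'): match length 0
  offset=6 (pos 1, char 'a'): match length 0
  offset=7 (pos 0, char 'a'): match length 0
Longest match has length 4 at offset 4.
next_char = character at position 7 + 4 = 11 -> 'd'

Best match: offset=4, length=4 (matching 'dded' starting at position 3)
LZ77 triple: (4, 4, 'd')


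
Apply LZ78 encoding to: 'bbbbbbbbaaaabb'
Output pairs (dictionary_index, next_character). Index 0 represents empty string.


LZ78 encoding steps:
Dictionary: {0: ''}
Step 1: w='' (idx 0), next='b' -> output (0, 'b'), add 'b' as idx 1
Step 2: w='b' (idx 1), next='b' -> output (1, 'b'), add 'bb' as idx 2
Step 3: w='bb' (idx 2), next='b' -> output (2, 'b'), add 'bbb' as idx 3
Step 4: w='bb' (idx 2), next='a' -> output (2, 'a'), add 'bba' as idx 4
Step 5: w='' (idx 0), next='a' -> output (0, 'a'), add 'a' as idx 5
Step 6: w='a' (idx 5), next='a' -> output (5, 'a'), add 'aa' as idx 6
Step 7: w='bb' (idx 2), end of input -> output (2, '')


Encoded: [(0, 'b'), (1, 'b'), (2, 'b'), (2, 'a'), (0, 'a'), (5, 'a'), (2, '')]


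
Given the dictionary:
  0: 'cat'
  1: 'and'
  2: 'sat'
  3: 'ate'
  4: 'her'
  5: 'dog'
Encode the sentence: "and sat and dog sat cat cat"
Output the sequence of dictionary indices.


Look up each word in the dictionary:
  'and' -> 1
  'sat' -> 2
  'and' -> 1
  'dog' -> 5
  'sat' -> 2
  'cat' -> 0
  'cat' -> 0

Encoded: [1, 2, 1, 5, 2, 0, 0]


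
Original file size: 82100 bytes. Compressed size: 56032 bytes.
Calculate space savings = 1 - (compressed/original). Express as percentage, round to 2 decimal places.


ratio = compressed/original = 56032/82100 = 0.682485
savings = 1 - ratio = 1 - 0.682485 = 0.317515
as a percentage: 0.317515 * 100 = 31.75%

Space savings = 1 - 56032/82100 = 31.75%


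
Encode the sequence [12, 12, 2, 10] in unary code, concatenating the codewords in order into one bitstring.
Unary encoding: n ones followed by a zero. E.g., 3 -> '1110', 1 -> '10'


Encode each number as n ones followed by a terminating 0:
  12 -> 1111111111110 (13 bits)
  12 -> 1111111111110 (13 bits)
  2 -> 110 (3 bits)
  10 -> 11111111110 (11 bits)
Total length = 13 + 13 + 3 + 11 = 40 bits.

Unary([12, 12, 2, 10]) = 1111111111110111111111111011011111111110 (40 bits)


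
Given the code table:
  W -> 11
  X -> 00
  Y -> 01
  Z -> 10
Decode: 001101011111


Decoding:
00 -> X
11 -> W
01 -> Y
01 -> Y
11 -> W
11 -> W


Result: XWYYWW


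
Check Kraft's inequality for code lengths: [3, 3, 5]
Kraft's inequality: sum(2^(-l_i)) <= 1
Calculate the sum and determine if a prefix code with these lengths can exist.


Sum = 2^(-3) + 2^(-3) + 2^(-5)
    = 0.125 + 0.125 + 0.03125
    = 9/32 = 0.28125
Since 0.28125 <= 1, Kraft's inequality IS satisfied.
A prefix code with these lengths CAN exist.

Kraft sum = 0.28125. Satisfied.


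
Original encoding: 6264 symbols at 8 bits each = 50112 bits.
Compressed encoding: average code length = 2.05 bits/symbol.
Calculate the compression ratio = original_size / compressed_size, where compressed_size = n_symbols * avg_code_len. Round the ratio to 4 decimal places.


original_size = n_symbols * orig_bits = 6264 * 8 = 50112 bits
compressed_size = n_symbols * avg_code_len = 6264 * 2.05 = 12841.2 bits
ratio = original_size / compressed_size = 50112 / 12841.2 = 3.9024

Compression ratio = 3.9024


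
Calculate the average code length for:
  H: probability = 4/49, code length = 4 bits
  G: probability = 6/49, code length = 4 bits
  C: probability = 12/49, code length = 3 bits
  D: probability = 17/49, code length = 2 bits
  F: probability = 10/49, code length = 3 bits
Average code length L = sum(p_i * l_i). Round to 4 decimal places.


Weighted contributions p_i * l_i:
  H: (4/49) * 4 = 16/49
  G: (6/49) * 4 = 24/49
  C: (12/49) * 3 = 36/49
  D: (17/49) * 2 = 34/49
  F: (10/49) * 3 = 30/49
Sum = (16 + 24 + 36 + 34 + 30)/49 = 140/49

L = 140/49 = 2.8571 bits/symbol


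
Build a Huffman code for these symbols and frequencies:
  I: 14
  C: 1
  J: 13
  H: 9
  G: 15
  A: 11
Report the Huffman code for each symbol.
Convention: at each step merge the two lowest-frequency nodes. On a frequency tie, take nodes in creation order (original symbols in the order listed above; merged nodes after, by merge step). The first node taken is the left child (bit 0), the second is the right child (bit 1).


Huffman tree construction:
Step 1: Merge C(1) + H(9) = 10
Step 2: Merge (C+H)(10) + A(11) = 21
Step 3: Merge J(13) + I(14) = 27
Step 4: Merge G(15) + ((C+H)+A)(21) = 36
Step 5: Merge (J+I)(27) + (G+((C+H)+A))(36) = 63
Read each symbol's code off the tree from the root (left child = 0, right child = 1).

Codes:
  I: 01 (length 2)
  C: 1100 (length 4)
  J: 00 (length 2)
  H: 1101 (length 4)
  G: 10 (length 2)
  A: 111 (length 3)
Average code length: 157/63 = 2.4921 bits/symbol


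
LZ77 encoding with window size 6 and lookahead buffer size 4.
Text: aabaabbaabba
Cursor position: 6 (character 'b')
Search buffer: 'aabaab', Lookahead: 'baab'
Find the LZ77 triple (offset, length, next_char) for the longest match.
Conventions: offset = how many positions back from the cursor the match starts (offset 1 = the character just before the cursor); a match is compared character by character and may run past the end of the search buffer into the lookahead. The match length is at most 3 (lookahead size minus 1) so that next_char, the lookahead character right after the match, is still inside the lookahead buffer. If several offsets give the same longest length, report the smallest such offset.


Try each offset into the search buffer:
  offset=1 (pos 5, char 'b'): match length 1
  offset=2 (pos 4, char 'a'): match length 0
  offset=3 (pos 3, char 'a'): match length 0
  offset=4 (pos 2, char 'b'): match length 3
  offset=5 (pos 1, char 'a'): match length 0
  offset=6 (pos 0, char 'a'): match length 0
Longest match has length 3 at offset 4.
next_char = character at position 6 + 3 = 9 -> 'b'

Best match: offset=4, length=3 (matching 'baa' starting at position 2)
LZ77 triple: (4, 3, 'b')


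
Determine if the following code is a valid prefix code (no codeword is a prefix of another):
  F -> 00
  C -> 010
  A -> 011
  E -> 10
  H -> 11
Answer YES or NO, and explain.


Checking each pair (does one codeword prefix another?):
  F='00' vs C='010': no prefix
  F='00' vs A='011': no prefix
  F='00' vs E='10': no prefix
  F='00' vs H='11': no prefix
  C='010' vs F='00': no prefix
  C='010' vs A='011': no prefix
  C='010' vs E='10': no prefix
  C='010' vs H='11': no prefix
  A='011' vs F='00': no prefix
  A='011' vs C='010': no prefix
  A='011' vs E='10': no prefix
  A='011' vs H='11': no prefix
  E='10' vs F='00': no prefix
  E='10' vs C='010': no prefix
  E='10' vs A='011': no prefix
  E='10' vs H='11': no prefix
  H='11' vs F='00': no prefix
  H='11' vs C='010': no prefix
  H='11' vs A='011': no prefix
  H='11' vs E='10': no prefix
No violation found over all pairs.

YES -- this is a valid prefix code. No codeword is a prefix of any other codeword.


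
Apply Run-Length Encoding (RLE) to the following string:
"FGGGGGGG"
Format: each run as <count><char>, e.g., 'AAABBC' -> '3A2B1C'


Scanning runs left to right:
  i=0: run of 'F' x 1 -> '1F'
  i=1: run of 'G' x 7 -> '7G'

RLE = 1F7G


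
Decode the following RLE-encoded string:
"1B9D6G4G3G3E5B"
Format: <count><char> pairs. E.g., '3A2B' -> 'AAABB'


Expanding each <count><char> pair:
  1B -> 'B'
  9D -> 'DDDDDDDDD'
  6G -> 'GGGGGG'
  4G -> 'GGGG'
  3G -> 'GGG'
  3E -> 'EEE'
  5B -> 'BBBBB'

Decoded = BDDDDDDDDDGGGGGGGGGGGGGEEEBBBBB


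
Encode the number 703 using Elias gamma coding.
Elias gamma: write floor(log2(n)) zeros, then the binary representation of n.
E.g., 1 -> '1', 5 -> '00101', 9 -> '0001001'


num_bits = floor(log2(703)) + 1 = 10
leading_zeros = num_bits - 1 = 9
binary(703) = 1010111111

Elias gamma(703) = '000000000' + '1010111111' = 0000000001010111111 (19 bits)


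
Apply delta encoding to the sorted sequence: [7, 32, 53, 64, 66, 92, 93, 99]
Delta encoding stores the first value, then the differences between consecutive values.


First value: 7
Deltas:
  32 - 7 = 25
  53 - 32 = 21
  64 - 53 = 11
  66 - 64 = 2
  92 - 66 = 26
  93 - 92 = 1
  99 - 93 = 6


Delta encoded: [7, 25, 21, 11, 2, 26, 1, 6]


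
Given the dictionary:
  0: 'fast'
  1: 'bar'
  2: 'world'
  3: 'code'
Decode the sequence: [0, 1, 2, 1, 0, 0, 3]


Look up each index in the dictionary:
  0 -> 'fast'
  1 -> 'bar'
  2 -> 'world'
  1 -> 'bar'
  0 -> 'fast'
  0 -> 'fast'
  3 -> 'code'

Decoded: "fast bar world bar fast fast code"


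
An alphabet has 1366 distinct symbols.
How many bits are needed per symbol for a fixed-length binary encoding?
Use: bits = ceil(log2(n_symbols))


log2(1366) = 10.4157
Bracket: 2^10 = 1024 < 1366 <= 2^11 = 2048
So ceil(log2(1366)) = 11

bits = ceil(log2(1366)) = ceil(10.4157) = 11 bits


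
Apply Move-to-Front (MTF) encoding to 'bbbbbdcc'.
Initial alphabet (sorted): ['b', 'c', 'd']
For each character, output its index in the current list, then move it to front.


MTF encoding:
'b': index 0 in ['b', 'c', 'd'] -> ['b', 'c', 'd']
'b': index 0 in ['b', 'c', 'd'] -> ['b', 'c', 'd']
'b': index 0 in ['b', 'c', 'd'] -> ['b', 'c', 'd']
'b': index 0 in ['b', 'c', 'd'] -> ['b', 'c', 'd']
'b': index 0 in ['b', 'c', 'd'] -> ['b', 'c', 'd']
'd': index 2 in ['b', 'c', 'd'] -> ['d', 'b', 'c']
'c': index 2 in ['d', 'b', 'c'] -> ['c', 'd', 'b']
'c': index 0 in ['c', 'd', 'b'] -> ['c', 'd', 'b']


Output: [0, 0, 0, 0, 0, 2, 2, 0]


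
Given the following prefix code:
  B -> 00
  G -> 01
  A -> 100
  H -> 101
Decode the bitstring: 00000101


Decoding step by step:
Bits 00 -> B
Bits 00 -> B
Bits 01 -> G
Bits 01 -> G


Decoded message: BBGG


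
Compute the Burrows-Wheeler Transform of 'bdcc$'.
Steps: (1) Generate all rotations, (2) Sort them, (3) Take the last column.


Rotations (sorted):
  0: $bdcc -> last char: c
  1: bdcc$ -> last char: $
  2: c$bdc -> last char: c
  3: cc$bd -> last char: d
  4: dcc$b -> last char: b


BWT = c$cdb


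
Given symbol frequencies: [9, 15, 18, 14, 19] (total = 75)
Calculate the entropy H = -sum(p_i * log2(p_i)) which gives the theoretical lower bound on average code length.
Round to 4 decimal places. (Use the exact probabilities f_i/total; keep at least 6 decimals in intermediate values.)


Per-symbol terms -p_i * log2(p_i) with p_i = f_i/75:
  p = 9/75 = 0.120000: log2(p) = -3.058894, -p*log2(p) = 0.367067
  p = 15/75 = 0.200000: log2(p) = -2.321928, -p*log2(p) = 0.464386
  p = 18/75 = 0.240000: log2(p) = -2.058894, -p*log2(p) = 0.494134
  p = 14/75 = 0.186667: log2(p) = -2.421464, -p*log2(p) = 0.452007
  p = 19/75 = 0.253333: log2(p) = -1.980891, -p*log2(p) = 0.501826
H = 0.367067 + 0.464386 + 0.494134 + 0.452007 + 0.501826 = 2.279420

H = 2.2794 bits/symbol


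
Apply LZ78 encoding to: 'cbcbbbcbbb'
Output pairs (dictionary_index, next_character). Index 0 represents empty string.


LZ78 encoding steps:
Dictionary: {0: ''}
Step 1: w='' (idx 0), next='c' -> output (0, 'c'), add 'c' as idx 1
Step 2: w='' (idx 0), next='b' -> output (0, 'b'), add 'b' as idx 2
Step 3: w='c' (idx 1), next='b' -> output (1, 'b'), add 'cb' as idx 3
Step 4: w='b' (idx 2), next='b' -> output (2, 'b'), add 'bb' as idx 4
Step 5: w='cb' (idx 3), next='b' -> output (3, 'b'), add 'cbb' as idx 5
Step 6: w='b' (idx 2), end of input -> output (2, '')


Encoded: [(0, 'c'), (0, 'b'), (1, 'b'), (2, 'b'), (3, 'b'), (2, '')]


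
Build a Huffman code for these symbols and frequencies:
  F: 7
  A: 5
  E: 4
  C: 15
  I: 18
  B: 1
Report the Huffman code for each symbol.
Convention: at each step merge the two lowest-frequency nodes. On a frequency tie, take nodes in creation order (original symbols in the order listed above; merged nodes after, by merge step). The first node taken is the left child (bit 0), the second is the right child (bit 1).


Huffman tree construction:
Step 1: Merge B(1) + E(4) = 5
Step 2: Merge A(5) + (B+E)(5) = 10
Step 3: Merge F(7) + (A+(B+E))(10) = 17
Step 4: Merge C(15) + (F+(A+(B+E)))(17) = 32
Step 5: Merge I(18) + (C+(F+(A+(B+E))))(32) = 50
Read each symbol's code off the tree from the root (left child = 0, right child = 1).

Codes:
  F: 110 (length 3)
  A: 1110 (length 4)
  E: 11111 (length 5)
  C: 10 (length 2)
  I: 0 (length 1)
  B: 11110 (length 5)
Average code length: 114/50 = 2.2800 bits/symbol


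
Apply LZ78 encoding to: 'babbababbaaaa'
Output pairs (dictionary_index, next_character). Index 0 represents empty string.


LZ78 encoding steps:
Dictionary: {0: ''}
Step 1: w='' (idx 0), next='b' -> output (0, 'b'), add 'b' as idx 1
Step 2: w='' (idx 0), next='a' -> output (0, 'a'), add 'a' as idx 2
Step 3: w='b' (idx 1), next='b' -> output (1, 'b'), add 'bb' as idx 3
Step 4: w='a' (idx 2), next='b' -> output (2, 'b'), add 'ab' as idx 4
Step 5: w='ab' (idx 4), next='b' -> output (4, 'b'), add 'abb' as idx 5
Step 6: w='a' (idx 2), next='a' -> output (2, 'a'), add 'aa' as idx 6
Step 7: w='aa' (idx 6), end of input -> output (6, '')


Encoded: [(0, 'b'), (0, 'a'), (1, 'b'), (2, 'b'), (4, 'b'), (2, 'a'), (6, '')]


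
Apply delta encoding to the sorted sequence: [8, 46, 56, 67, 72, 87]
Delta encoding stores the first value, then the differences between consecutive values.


First value: 8
Deltas:
  46 - 8 = 38
  56 - 46 = 10
  67 - 56 = 11
  72 - 67 = 5
  87 - 72 = 15


Delta encoded: [8, 38, 10, 11, 5, 15]


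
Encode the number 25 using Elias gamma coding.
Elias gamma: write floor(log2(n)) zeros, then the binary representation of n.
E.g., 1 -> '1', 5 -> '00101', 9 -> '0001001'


num_bits = floor(log2(25)) + 1 = 5
leading_zeros = num_bits - 1 = 4
binary(25) = 11001

Elias gamma(25) = '0000' + '11001' = 000011001 (9 bits)


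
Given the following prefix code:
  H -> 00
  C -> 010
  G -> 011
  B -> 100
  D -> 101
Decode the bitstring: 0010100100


Decoding step by step:
Bits 00 -> H
Bits 101 -> D
Bits 00 -> H
Bits 100 -> B


Decoded message: HDHB


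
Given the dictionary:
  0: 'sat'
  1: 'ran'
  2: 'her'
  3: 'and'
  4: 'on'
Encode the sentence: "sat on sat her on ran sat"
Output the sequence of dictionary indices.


Look up each word in the dictionary:
  'sat' -> 0
  'on' -> 4
  'sat' -> 0
  'her' -> 2
  'on' -> 4
  'ran' -> 1
  'sat' -> 0

Encoded: [0, 4, 0, 2, 4, 1, 0]


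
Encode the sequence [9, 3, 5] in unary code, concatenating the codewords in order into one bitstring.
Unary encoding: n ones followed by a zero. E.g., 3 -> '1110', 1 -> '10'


Encode each number as n ones followed by a terminating 0:
  9 -> 1111111110 (10 bits)
  3 -> 1110 (4 bits)
  5 -> 111110 (6 bits)
Total length = 10 + 4 + 6 = 20 bits.

Unary([9, 3, 5]) = 11111111101110111110 (20 bits)


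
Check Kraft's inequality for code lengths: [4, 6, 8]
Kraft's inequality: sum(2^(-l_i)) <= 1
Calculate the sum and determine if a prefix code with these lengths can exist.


Sum = 2^(-4) + 2^(-6) + 2^(-8)
    = 0.0625 + 0.015625 + 0.00390625
    = 21/256 = 0.08203125
Since 0.08203125 <= 1, Kraft's inequality IS satisfied.
A prefix code with these lengths CAN exist.

Kraft sum = 0.08203125. Satisfied.


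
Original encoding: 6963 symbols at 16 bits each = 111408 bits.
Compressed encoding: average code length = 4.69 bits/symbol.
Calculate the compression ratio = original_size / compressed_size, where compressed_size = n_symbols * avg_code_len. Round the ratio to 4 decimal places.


original_size = n_symbols * orig_bits = 6963 * 16 = 111408 bits
compressed_size = n_symbols * avg_code_len = 6963 * 4.69 = 32656.47 bits
ratio = original_size / compressed_size = 111408 / 32656.47 = 3.4115

Compression ratio = 3.4115


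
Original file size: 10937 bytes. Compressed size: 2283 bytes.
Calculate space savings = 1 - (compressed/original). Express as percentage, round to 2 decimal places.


ratio = compressed/original = 2283/10937 = 0.208741
savings = 1 - ratio = 1 - 0.208741 = 0.791259
as a percentage: 0.791259 * 100 = 79.13%

Space savings = 1 - 2283/10937 = 79.13%


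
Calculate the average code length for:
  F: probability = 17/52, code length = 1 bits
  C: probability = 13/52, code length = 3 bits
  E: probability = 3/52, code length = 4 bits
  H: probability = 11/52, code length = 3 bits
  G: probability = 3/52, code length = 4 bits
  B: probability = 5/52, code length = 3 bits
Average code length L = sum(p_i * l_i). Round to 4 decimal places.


Weighted contributions p_i * l_i:
  F: (17/52) * 1 = 17/52
  C: (13/52) * 3 = 39/52
  E: (3/52) * 4 = 12/52
  H: (11/52) * 3 = 33/52
  G: (3/52) * 4 = 12/52
  B: (5/52) * 3 = 15/52
Sum = (17 + 39 + 12 + 33 + 12 + 15)/52 = 128/52

L = 128/52 = 2.4615 bits/symbol


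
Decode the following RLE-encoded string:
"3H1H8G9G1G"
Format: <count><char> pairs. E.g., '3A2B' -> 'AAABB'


Expanding each <count><char> pair:
  3H -> 'HHH'
  1H -> 'H'
  8G -> 'GGGGGGGG'
  9G -> 'GGGGGGGGG'
  1G -> 'G'

Decoded = HHHHGGGGGGGGGGGGGGGGGG


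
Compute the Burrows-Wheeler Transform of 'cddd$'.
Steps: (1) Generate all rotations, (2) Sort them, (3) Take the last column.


Rotations (sorted):
  0: $cddd -> last char: d
  1: cddd$ -> last char: $
  2: d$cdd -> last char: d
  3: dd$cd -> last char: d
  4: ddd$c -> last char: c


BWT = d$ddc


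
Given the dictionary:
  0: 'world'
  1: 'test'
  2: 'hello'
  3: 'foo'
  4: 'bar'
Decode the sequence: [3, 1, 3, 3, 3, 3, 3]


Look up each index in the dictionary:
  3 -> 'foo'
  1 -> 'test'
  3 -> 'foo'
  3 -> 'foo'
  3 -> 'foo'
  3 -> 'foo'
  3 -> 'foo'

Decoded: "foo test foo foo foo foo foo"


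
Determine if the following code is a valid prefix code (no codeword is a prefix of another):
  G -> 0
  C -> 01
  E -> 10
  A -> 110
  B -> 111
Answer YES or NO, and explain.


Checking each pair (does one codeword prefix another?):
  G='0' vs C='01': prefix -- VIOLATION

NO -- this is NOT a valid prefix code. G (0) is a prefix of C (01).


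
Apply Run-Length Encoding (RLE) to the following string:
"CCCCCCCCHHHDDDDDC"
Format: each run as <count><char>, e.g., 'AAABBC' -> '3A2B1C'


Scanning runs left to right:
  i=0: run of 'C' x 8 -> '8C'
  i=8: run of 'H' x 3 -> '3H'
  i=11: run of 'D' x 5 -> '5D'
  i=16: run of 'C' x 1 -> '1C'

RLE = 8C3H5D1C


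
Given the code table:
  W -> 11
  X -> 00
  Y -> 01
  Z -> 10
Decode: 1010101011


Decoding:
10 -> Z
10 -> Z
10 -> Z
10 -> Z
11 -> W


Result: ZZZZW


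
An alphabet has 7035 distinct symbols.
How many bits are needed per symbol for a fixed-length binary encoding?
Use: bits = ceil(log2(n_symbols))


log2(7035) = 12.7803
Bracket: 2^12 = 4096 < 7035 <= 2^13 = 8192
So ceil(log2(7035)) = 13

bits = ceil(log2(7035)) = ceil(12.7803) = 13 bits


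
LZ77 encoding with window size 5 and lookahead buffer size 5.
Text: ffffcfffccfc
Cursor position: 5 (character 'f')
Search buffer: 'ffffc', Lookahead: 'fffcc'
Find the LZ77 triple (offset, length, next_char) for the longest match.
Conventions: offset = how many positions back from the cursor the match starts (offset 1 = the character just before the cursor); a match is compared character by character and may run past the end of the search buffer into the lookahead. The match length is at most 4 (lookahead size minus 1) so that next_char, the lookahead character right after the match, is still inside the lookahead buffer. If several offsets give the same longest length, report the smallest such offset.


Try each offset into the search buffer:
  offset=1 (pos 4, char 'c'): match length 0
  offset=2 (pos 3, char 'f'): match length 1
  offset=3 (pos 2, char 'f'): match length 2
  offset=4 (pos 1, char 'f'): match length 4
  offset=5 (pos 0, char 'f'): match length 3
Longest match has length 4 at offset 4.
next_char = character at position 5 + 4 = 9 -> 'c'

Best match: offset=4, length=4 (matching 'fffc' starting at position 1)
LZ77 triple: (4, 4, 'c')


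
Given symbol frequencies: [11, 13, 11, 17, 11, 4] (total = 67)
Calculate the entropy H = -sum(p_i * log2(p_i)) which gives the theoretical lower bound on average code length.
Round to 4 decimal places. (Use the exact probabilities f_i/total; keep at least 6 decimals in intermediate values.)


Per-symbol terms -p_i * log2(p_i) with p_i = f_i/67:
  p = 11/67 = 0.164179: log2(p) = -2.606658, -p*log2(p) = 0.427959
  p = 13/67 = 0.194030: log2(p) = -2.365649, -p*log2(p) = 0.459007
  p = 11/67 = 0.164179: log2(p) = -2.606658, -p*log2(p) = 0.427959
  p = 17/67 = 0.253731: log2(p) = -1.978626, -p*log2(p) = 0.502040
  p = 11/67 = 0.164179: log2(p) = -2.606658, -p*log2(p) = 0.427959
  p = 4/67 = 0.059701: log2(p) = -4.066089, -p*log2(p) = 0.242752
H = 0.427959 + 0.459007 + 0.427959 + 0.502040 + 0.427959 + 0.242752 = 2.487676

H = 2.4877 bits/symbol


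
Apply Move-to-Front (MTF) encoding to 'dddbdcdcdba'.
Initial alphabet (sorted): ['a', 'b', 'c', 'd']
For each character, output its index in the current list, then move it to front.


MTF encoding:
'd': index 3 in ['a', 'b', 'c', 'd'] -> ['d', 'a', 'b', 'c']
'd': index 0 in ['d', 'a', 'b', 'c'] -> ['d', 'a', 'b', 'c']
'd': index 0 in ['d', 'a', 'b', 'c'] -> ['d', 'a', 'b', 'c']
'b': index 2 in ['d', 'a', 'b', 'c'] -> ['b', 'd', 'a', 'c']
'd': index 1 in ['b', 'd', 'a', 'c'] -> ['d', 'b', 'a', 'c']
'c': index 3 in ['d', 'b', 'a', 'c'] -> ['c', 'd', 'b', 'a']
'd': index 1 in ['c', 'd', 'b', 'a'] -> ['d', 'c', 'b', 'a']
'c': index 1 in ['d', 'c', 'b', 'a'] -> ['c', 'd', 'b', 'a']
'd': index 1 in ['c', 'd', 'b', 'a'] -> ['d', 'c', 'b', 'a']
'b': index 2 in ['d', 'c', 'b', 'a'] -> ['b', 'd', 'c', 'a']
'a': index 3 in ['b', 'd', 'c', 'a'] -> ['a', 'b', 'd', 'c']


Output: [3, 0, 0, 2, 1, 3, 1, 1, 1, 2, 3]


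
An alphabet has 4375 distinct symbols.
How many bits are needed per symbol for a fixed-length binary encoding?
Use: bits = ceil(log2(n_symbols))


log2(4375) = 12.0951
Bracket: 2^12 = 4096 < 4375 <= 2^13 = 8192
So ceil(log2(4375)) = 13

bits = ceil(log2(4375)) = ceil(12.0951) = 13 bits


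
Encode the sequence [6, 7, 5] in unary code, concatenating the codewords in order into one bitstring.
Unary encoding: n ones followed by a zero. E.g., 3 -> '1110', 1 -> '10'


Encode each number as n ones followed by a terminating 0:
  6 -> 1111110 (7 bits)
  7 -> 11111110 (8 bits)
  5 -> 111110 (6 bits)
Total length = 7 + 8 + 6 = 21 bits.

Unary([6, 7, 5]) = 111111011111110111110 (21 bits)


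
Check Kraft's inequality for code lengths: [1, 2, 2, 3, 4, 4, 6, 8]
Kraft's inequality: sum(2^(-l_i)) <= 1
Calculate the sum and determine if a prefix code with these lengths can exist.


Sum = 2^(-1) + 2^(-2) + 2^(-2) + 2^(-3) + 2^(-4) + 2^(-4) + 2^(-6) + 2^(-8)
    = 0.5 + 0.25 + 0.25 + 0.125 + 0.0625 + 0.0625 + 0.015625 + 0.00390625
    = 325/256 = 1.26953125
Since 1.26953125 > 1, Kraft's inequality is NOT satisfied.
A prefix code with these lengths CANNOT exist.

Kraft sum = 1.26953125. Not satisfied.


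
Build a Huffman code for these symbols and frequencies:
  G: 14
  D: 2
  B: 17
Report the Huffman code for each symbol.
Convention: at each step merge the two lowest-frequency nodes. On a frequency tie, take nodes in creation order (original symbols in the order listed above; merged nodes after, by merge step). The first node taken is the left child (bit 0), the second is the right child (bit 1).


Huffman tree construction:
Step 1: Merge D(2) + G(14) = 16
Step 2: Merge (D+G)(16) + B(17) = 33
Read each symbol's code off the tree from the root (left child = 0, right child = 1).

Codes:
  G: 01 (length 2)
  D: 00 (length 2)
  B: 1 (length 1)
Average code length: 49/33 = 1.4848 bits/symbol


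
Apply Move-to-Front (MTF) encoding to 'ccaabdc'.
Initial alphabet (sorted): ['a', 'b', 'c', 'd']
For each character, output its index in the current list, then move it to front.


MTF encoding:
'c': index 2 in ['a', 'b', 'c', 'd'] -> ['c', 'a', 'b', 'd']
'c': index 0 in ['c', 'a', 'b', 'd'] -> ['c', 'a', 'b', 'd']
'a': index 1 in ['c', 'a', 'b', 'd'] -> ['a', 'c', 'b', 'd']
'a': index 0 in ['a', 'c', 'b', 'd'] -> ['a', 'c', 'b', 'd']
'b': index 2 in ['a', 'c', 'b', 'd'] -> ['b', 'a', 'c', 'd']
'd': index 3 in ['b', 'a', 'c', 'd'] -> ['d', 'b', 'a', 'c']
'c': index 3 in ['d', 'b', 'a', 'c'] -> ['c', 'd', 'b', 'a']


Output: [2, 0, 1, 0, 2, 3, 3]


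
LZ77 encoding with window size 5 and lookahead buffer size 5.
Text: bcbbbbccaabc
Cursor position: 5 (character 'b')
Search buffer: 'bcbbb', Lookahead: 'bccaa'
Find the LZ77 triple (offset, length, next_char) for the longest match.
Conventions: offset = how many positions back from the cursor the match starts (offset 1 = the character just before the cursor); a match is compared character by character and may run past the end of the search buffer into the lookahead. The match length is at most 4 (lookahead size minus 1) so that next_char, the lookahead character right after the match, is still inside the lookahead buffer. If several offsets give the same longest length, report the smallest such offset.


Try each offset into the search buffer:
  offset=1 (pos 4, char 'b'): match length 1
  offset=2 (pos 3, char 'b'): match length 1
  offset=3 (pos 2, char 'b'): match length 1
  offset=4 (pos 1, char 'c'): match length 0
  offset=5 (pos 0, char 'b'): match length 2
Longest match has length 2 at offset 5.
next_char = character at position 5 + 2 = 7 -> 'c'

Best match: offset=5, length=2 (matching 'bc' starting at position 0)
LZ77 triple: (5, 2, 'c')
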